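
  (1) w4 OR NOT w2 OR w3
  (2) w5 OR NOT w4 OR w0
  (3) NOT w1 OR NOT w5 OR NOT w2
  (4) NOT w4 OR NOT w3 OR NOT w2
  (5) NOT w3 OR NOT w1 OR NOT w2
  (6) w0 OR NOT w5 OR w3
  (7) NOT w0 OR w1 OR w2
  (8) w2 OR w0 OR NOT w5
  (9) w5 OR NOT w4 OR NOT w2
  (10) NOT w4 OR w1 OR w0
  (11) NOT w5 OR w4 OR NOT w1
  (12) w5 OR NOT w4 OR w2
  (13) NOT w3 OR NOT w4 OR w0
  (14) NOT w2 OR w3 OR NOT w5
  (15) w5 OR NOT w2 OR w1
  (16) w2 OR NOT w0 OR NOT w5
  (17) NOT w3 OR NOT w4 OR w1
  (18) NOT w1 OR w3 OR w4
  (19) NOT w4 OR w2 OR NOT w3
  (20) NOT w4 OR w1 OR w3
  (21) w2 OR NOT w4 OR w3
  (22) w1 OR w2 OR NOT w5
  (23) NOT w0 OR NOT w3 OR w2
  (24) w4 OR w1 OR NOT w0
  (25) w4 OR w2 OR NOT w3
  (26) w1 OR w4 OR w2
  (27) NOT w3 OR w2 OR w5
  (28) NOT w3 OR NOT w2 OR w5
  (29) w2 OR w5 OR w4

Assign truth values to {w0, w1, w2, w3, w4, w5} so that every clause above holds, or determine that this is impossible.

Case w4 = false:
Case w2 = true:
(w3) alone gives w3 = true.
(NOT w1) alone gives w1 = false.
(w5) alone gives w5 = true.
(NOT w0) alone gives w0 = false.
Every clause now holds.

w0 ↦ false, w1 ↦ false, w2 ↦ true, w3 ↦ true, w4 ↦ false, w5 ↦ true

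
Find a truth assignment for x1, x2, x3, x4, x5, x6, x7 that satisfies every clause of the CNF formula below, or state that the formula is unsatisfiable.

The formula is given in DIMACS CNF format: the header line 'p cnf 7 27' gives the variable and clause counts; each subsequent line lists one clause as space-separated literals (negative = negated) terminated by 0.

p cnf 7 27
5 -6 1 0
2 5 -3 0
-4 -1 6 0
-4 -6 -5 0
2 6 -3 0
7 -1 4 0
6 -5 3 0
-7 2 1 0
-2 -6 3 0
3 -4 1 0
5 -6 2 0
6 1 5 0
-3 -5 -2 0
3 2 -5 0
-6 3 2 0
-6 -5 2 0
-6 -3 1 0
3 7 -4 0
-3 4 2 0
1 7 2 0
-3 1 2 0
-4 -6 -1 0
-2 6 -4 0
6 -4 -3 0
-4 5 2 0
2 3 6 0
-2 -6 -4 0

x1=True,  x2=True,  x3=False,  x4=False,  x5=False,  x6=False,  x7=True

Case x5 = False:
Case x6 = False:
From the singleton clause (x1), x1 = True.
From the singleton clause (¬x4), x4 = False.
From the singleton clause (x7), x7 = True.
Case x2 = True:
All clauses hold; x3 can take either value.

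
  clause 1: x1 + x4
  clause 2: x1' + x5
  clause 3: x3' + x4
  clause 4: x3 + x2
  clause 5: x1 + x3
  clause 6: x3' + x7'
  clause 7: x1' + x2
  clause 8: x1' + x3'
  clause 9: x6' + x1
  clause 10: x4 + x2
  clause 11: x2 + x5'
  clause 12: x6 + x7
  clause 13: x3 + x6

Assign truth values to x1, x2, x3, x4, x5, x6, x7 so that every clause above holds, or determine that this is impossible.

Suppose x1 = 1.
(x5) alone gives x5 = 1.
(x2) alone gives x2 = 1.
(x3') alone gives x3 = 0.
(x6) alone gives x6 = 1.
No clause remains; x4, x7 are free.

x1=1,  x2=1,  x3=0,  x4=1,  x5=1,  x6=1,  x7=1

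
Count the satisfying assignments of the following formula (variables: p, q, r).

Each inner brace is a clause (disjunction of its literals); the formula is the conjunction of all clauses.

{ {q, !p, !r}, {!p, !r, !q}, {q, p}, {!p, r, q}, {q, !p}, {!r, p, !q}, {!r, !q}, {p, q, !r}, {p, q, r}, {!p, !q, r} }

There are 2^3 = 8 truth assignments over (p, q, r).
Check each against the 10 clauses (columns in the order p, q, r):
  F F F  ✗ fails (q || p)
  F F T  ✗ fails (q || p)
  F T F  ✓ satisfies all
  F T T  ✗ fails (!r || p || !q)
  T F F  ✗ fails (!p || r || q)
  T F T  ✗ fails (q || !p || !r)
  T T F  ✗ fails (!p || !q || r)
  T T T  ✗ fails (!p || !r || !q)
1 of the 8 rows is a model.

1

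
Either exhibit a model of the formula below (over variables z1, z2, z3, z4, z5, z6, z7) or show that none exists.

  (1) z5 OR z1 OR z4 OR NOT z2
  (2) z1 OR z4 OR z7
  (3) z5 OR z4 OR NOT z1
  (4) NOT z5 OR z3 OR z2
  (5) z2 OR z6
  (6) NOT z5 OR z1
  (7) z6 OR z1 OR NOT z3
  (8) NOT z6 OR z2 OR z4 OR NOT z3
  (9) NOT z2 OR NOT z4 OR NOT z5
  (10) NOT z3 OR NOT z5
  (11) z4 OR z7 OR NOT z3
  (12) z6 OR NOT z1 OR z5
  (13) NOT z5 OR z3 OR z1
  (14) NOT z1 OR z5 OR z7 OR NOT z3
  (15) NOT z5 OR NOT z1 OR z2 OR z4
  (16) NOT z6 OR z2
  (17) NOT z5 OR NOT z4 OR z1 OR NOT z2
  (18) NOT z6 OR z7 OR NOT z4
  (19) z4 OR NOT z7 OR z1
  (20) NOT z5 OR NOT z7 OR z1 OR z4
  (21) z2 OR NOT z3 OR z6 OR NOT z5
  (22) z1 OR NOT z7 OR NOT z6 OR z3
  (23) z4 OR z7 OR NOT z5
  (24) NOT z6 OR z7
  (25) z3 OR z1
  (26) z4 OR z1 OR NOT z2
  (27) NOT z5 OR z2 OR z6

z1 ↦ true, z2 ↦ true, z3 ↦ true, z4 ↦ true, z5 ↦ false, z6 ↦ true, z7 ↦ true

Branch on z2: set z2 = true.
Branch on z5: set z5 = false.
Branch on z1: set z1 = true.
From the singleton clause (z4), z4 = true.
From the singleton clause (z6), z6 = true.
From the singleton clause (z7), z7 = true.
All clauses hold; z3 can take either value.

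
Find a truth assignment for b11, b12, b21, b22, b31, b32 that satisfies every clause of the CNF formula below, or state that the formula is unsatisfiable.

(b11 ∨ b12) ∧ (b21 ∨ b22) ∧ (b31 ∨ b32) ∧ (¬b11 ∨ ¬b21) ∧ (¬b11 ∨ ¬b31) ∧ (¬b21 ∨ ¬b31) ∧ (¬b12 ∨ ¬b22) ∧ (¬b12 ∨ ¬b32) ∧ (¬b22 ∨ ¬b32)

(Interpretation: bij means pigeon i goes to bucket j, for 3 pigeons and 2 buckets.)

Case b11 = True:
The clause (¬b21) is unit, so b21 = False.
The clause (b22) is unit, so b22 = True.
The clause (¬b31) is unit, so b31 = False.
The clause (b32) is unit, so b32 = True.
Now (¬b32) is unsatisfied and unit — conflict.
Undo b11 and try b11 = False.
The clause (b12) is unit, so b12 = True.
The clause (¬b22) is unit, so b22 = False.
The clause (b21) is unit, so b21 = True.
The clause (¬b31) is unit, so b31 = False.
The clause (b32) is unit, so b32 = True.
Now (¬b32) is unsatisfied and unit — conflict.
Neither b11 = True nor b11 = False works.

UNSATISFIABLE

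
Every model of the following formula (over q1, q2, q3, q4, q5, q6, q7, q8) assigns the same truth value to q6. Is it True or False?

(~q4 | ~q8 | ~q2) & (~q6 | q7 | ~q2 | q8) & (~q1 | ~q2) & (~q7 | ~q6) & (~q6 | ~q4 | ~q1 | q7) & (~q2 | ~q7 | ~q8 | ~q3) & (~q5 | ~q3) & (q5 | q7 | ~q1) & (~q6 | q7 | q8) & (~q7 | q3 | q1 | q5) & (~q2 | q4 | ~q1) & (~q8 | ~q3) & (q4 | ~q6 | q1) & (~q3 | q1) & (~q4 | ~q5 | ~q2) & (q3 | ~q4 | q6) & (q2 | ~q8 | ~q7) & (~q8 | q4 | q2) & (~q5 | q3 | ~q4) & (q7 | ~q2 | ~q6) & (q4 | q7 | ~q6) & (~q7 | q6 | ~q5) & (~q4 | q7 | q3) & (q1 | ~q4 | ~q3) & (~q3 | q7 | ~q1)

Suppose q6 = 1.
From the singleton clause (~q7), q7 = 0.
From the singleton clause (q8), q8 = 1.
From the singleton clause (~q3), q3 = 0.
From the singleton clause (~q2), q2 = 0.
From the singleton clause (q4), q4 = 1.
But (~q4) is also a unit clause — contradiction.
So every satisfying assignment has q6 = False.

False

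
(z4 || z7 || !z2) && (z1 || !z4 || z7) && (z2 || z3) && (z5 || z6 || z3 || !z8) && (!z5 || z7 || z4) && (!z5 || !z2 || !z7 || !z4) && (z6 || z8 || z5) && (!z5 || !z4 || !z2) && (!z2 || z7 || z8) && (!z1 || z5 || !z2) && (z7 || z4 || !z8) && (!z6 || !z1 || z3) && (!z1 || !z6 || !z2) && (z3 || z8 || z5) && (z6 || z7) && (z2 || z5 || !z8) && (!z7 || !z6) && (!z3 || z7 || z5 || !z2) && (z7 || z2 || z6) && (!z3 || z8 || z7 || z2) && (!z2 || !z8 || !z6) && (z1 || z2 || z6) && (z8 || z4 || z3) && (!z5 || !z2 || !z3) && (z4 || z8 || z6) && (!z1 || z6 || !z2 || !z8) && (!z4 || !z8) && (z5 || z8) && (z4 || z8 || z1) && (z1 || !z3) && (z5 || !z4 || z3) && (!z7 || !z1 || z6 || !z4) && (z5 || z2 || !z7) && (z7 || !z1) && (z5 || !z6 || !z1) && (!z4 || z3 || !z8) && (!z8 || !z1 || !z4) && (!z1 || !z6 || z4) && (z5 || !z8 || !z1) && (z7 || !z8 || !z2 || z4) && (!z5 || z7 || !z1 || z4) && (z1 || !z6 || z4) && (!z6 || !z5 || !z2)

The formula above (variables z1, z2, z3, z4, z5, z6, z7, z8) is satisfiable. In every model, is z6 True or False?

False

Suppose z6 = true.
The clause (!z7) is unit, so z7 = false.
The clause (!z1) is unit, so z1 = false.
The clause (!z4) is unit, so z4 = false.
That conflicts with the unit clause (z4).
So every satisfying assignment has z6 = False.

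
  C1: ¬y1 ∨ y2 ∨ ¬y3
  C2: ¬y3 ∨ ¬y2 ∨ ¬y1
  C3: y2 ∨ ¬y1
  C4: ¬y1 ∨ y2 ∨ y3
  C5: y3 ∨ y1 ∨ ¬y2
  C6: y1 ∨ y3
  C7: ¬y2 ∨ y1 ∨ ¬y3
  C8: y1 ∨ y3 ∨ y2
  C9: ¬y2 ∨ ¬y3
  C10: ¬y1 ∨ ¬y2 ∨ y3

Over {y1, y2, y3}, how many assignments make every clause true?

1

There are 2^3 = 8 truth assignments over (y1, y2, y3).
Split on y3. With y3 = True, the clauses containing y3 are satisfied and ¬y3 drops from the rest; 1 of the 2^2 = 4 assignments to the other variables satisfy what remains.
With y3 = False, by the same count on the reduced clause set, 0 assignments work.
(One model: y1=F, y2=F, y3=T.)
Total: 1 + 0 = 1.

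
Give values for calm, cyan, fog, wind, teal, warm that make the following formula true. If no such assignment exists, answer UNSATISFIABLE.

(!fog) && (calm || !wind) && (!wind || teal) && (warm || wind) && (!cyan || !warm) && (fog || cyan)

The clause (!fog) is unit, so fog = false.
The clause (cyan) is unit, so cyan = true.
The clause (!warm) is unit, so warm = false.
The clause (wind) is unit, so wind = true.
The clause (calm) is unit, so calm = true.
The clause (teal) is unit, so teal = true.
All clauses are satisfied.

calm: true,  cyan: true,  fog: false,  wind: true,  teal: true,  warm: false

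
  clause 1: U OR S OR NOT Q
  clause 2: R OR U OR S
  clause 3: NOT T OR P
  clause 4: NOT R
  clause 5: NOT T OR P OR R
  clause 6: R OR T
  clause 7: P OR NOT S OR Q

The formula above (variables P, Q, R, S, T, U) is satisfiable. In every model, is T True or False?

True

Suppose T = false.
(NOT R) alone gives R = false.
Now (R) is unsatisfied and unit — conflict.
So every satisfying assignment has T = True.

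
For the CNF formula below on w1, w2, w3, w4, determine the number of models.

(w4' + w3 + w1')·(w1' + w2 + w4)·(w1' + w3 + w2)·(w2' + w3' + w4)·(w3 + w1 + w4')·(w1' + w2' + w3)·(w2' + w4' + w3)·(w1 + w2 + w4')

6

There are 2^4 = 16 truth assignments over (w1, w2, w3, w4).
Check each against the 8 clauses (columns in the order w1, w2, w3, w4):
  F F F F  ✓ satisfies all
  F F F T  ✗ fails (w3 + w1 + w4')
  F F T F  ✓ satisfies all
  F F T T  ✗ fails (w1 + w2 + w4')
  F T F F  ✓ satisfies all
  F T F T  ✗ fails (w3 + w1 + w4')
  F T T F  ✗ fails (w2' + w3' + w4)
  F T T T  ✓ satisfies all
  T F F F  ✗ fails (w1' + w2 + w4)
  T F F T  ✗ fails (w4' + w3 + w1')
  T F T F  ✗ fails (w1' + w2 + w4)
  T F T T  ✓ satisfies all
  T T F F  ✗ fails (w1' + w2' + w3)
  T T F T  ✗ fails (w4' + w3 + w1')
  T T T F  ✗ fails (w2' + w3' + w4)
  T T T T  ✓ satisfies all
6 of the 16 rows are models.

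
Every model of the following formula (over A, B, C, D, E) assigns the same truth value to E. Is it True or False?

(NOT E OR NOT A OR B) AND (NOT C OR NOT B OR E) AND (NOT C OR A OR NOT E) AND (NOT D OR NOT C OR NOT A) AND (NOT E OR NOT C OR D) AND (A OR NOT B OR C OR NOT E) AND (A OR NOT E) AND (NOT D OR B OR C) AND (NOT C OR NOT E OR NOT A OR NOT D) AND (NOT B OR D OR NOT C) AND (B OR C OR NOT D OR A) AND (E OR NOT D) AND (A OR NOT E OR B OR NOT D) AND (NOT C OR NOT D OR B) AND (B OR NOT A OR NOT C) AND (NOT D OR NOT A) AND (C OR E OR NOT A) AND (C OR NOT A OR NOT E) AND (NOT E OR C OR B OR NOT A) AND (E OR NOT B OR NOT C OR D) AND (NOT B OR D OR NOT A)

Suppose E = true.
The clause (A) is unit, so A = true.
The clause (B) is unit, so B = true.
The clause (NOT D) is unit, so D = false.
Now (D) is unsatisfied and unit — conflict.
So every satisfying assignment has E = False.

False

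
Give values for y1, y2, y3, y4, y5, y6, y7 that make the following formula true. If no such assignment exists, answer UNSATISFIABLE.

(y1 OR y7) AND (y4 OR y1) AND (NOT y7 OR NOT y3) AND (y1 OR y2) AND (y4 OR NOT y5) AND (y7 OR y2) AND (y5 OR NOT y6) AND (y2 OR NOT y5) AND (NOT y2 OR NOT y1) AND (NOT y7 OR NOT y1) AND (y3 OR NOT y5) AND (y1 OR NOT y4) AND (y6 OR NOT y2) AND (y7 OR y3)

UNSATISFIABLE

Case y1 = true:
(NOT y2) alone gives y2 = false.
(y7) alone gives y7 = true.
That conflicts with the unit clause (NOT y7).
That branch fails; take y1 = false instead.
(y7) alone gives y7 = true.
(y4) alone gives y4 = true.
That conflicts with the unit clause (NOT y4).
Either choice for y1 ends in contradiction.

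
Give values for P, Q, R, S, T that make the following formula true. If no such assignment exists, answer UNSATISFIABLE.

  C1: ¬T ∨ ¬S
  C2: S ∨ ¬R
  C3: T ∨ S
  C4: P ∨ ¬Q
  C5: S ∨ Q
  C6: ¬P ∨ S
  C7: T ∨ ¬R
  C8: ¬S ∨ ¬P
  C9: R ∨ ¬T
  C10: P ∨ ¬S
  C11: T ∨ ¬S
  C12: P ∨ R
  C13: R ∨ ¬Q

Case T = False:
(S) alone gives S = True.
That conflicts with the unit clause (¬S).
Backtrack on T: now try T = True.
(¬S) alone gives S = False.
(¬R) alone gives R = False.
That conflicts with the unit clause (R).
Both values of T lead to a conflict.

UNSATISFIABLE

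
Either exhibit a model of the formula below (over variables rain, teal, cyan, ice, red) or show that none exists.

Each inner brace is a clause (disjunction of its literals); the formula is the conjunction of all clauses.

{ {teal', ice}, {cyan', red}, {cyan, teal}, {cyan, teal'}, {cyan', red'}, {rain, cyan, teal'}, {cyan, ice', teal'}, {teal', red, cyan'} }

Case teal = 0:
Unit clause (cyan) forces cyan = 1.
Unit clause (red) forces red = 1.
That conflicts with the unit clause (red').
That branch fails; take teal = 1 instead.
Unit clause (ice) forces ice = 1.
Unit clause (cyan) forces cyan = 1.
Unit clause (red) forces red = 1.
That conflicts with the unit clause (red').
Neither teal = 1 nor teal = 0 works.

UNSATISFIABLE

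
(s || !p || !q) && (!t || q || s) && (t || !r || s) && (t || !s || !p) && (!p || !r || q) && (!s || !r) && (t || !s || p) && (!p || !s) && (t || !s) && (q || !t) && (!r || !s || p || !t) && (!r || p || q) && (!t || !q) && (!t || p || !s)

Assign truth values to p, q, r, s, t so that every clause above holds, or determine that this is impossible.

p ↦ false,  q ↦ false,  r ↦ false,  s ↦ false,  t ↦ false

Case s = false:
Case p = false:
Case t = false:
(!r) alone gives r = false.
No clause remains; q is free.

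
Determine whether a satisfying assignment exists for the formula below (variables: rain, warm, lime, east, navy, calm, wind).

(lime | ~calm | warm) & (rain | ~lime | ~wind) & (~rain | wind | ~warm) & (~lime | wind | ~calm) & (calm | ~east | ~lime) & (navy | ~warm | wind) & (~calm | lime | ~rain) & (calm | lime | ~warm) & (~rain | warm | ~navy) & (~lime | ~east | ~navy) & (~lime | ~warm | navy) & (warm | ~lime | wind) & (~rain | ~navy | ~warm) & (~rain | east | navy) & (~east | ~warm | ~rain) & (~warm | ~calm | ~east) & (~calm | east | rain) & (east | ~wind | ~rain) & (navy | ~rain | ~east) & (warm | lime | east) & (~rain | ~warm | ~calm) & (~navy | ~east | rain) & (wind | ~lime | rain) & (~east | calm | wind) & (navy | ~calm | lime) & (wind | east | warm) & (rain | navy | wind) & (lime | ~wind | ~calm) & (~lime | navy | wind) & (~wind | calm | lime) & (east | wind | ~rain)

No, unsatisfiable

Try lime = 1.
Try rain = 1.
Try wind = 1.
(east) alone gives east = 1.
(calm) alone gives calm = 1.
(~navy) alone gives navy = 0.
But (navy) is also a unit clause — contradiction.
Undo wind and try wind = 0.
(~warm) alone gives warm = 0.
But (warm) is also a unit clause — contradiction.
Both values of wind lead to a conflict.
Undo rain and try rain = 0.
(~wind) alone gives wind = 0.
But (wind) is also a unit clause — contradiction.
Both values of rain lead to a conflict.
Undo lime and try lime = 0.
Try calm = 0.
(~warm) alone gives warm = 0.
(east) alone gives east = 1.
(wind) alone gives wind = 1.
But (~wind) is also a unit clause — contradiction.
Undo calm and try calm = 1.
(warm) alone gives warm = 1.
(~rain) alone gives rain = 0.
(~east) alone gives east = 0.
But (east) is also a unit clause — contradiction.
Both values of calm lead to a conflict.
Both values of lime lead to a conflict.
No assignment satisfies every clause.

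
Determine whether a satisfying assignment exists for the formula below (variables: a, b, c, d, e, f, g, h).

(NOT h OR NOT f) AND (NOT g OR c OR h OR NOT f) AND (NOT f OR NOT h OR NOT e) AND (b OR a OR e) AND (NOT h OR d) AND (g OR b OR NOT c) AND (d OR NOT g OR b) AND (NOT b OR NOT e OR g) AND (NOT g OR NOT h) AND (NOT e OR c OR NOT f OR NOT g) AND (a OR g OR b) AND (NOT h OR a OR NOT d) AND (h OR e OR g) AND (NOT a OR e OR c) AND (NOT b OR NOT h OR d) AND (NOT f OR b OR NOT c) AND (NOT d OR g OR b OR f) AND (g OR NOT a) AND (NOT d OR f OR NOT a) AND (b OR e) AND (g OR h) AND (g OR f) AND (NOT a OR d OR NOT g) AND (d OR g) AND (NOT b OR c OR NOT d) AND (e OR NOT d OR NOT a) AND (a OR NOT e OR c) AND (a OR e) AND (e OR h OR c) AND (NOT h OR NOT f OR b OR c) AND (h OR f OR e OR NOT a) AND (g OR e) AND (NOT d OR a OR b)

Satisfiable

Suppose h = false.
Unit clause (g) forces g = true.
Suppose c = true.
Suppose d = false.
Unit clause (b) forces b = true.
Unit clause (NOT a) forces a = false.
Unit clause (e) forces e = true.
Every clause is now satisfied; f is unconstrained.
A satisfying assignment: a ↦ false, b ↦ true, c ↦ true, d ↦ false, e ↦ true, f ↦ false, g ↦ true, h ↦ false.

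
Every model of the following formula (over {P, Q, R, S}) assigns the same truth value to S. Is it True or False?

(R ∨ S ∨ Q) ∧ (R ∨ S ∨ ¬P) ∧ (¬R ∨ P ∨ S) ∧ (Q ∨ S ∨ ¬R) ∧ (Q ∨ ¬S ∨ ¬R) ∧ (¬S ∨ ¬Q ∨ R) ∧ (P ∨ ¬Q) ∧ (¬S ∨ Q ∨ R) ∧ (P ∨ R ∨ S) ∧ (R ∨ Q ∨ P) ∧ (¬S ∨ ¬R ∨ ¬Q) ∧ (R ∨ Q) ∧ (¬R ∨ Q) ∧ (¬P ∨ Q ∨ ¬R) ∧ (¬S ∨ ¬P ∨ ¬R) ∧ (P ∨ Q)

Suppose S = True.
Case Q = True:
(R) alone gives R = True.
Now (¬R) is unsatisfied and unit — conflict.
That branch fails; take Q = False instead.
(¬R) alone gives R = False.
Now (R) is unsatisfied and unit — conflict.
Both values of Q lead to a conflict.
So every satisfying assignment has S = False.

False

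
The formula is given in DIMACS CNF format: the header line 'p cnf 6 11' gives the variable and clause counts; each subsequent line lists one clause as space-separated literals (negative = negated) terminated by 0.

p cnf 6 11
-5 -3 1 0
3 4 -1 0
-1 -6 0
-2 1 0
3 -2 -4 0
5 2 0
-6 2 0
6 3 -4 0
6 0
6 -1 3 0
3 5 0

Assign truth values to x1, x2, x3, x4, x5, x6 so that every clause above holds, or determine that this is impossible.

UNSATISFIABLE

The clause (x6) is unit, so x6 = True.
The clause (¬x1) is unit, so x1 = False.
The clause (¬x2) is unit, so x2 = False.
Now (x2) is unsatisfied and unit — conflict.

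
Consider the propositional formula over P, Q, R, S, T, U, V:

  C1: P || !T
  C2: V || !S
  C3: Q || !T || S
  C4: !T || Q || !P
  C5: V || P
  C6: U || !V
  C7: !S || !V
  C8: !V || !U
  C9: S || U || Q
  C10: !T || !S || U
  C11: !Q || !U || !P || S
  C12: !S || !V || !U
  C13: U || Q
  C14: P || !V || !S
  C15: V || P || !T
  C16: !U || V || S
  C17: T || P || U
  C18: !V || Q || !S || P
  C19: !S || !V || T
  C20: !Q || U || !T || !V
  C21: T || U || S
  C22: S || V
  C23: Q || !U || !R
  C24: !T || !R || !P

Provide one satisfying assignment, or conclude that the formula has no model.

UNSATISFIABLE

Case P = true:
Case V = true:
From the singleton clause (U), U = true.
Now (!U) is unsatisfied and unit — conflict.
That branch fails; take V = false instead.
From the singleton clause (!S), S = false.
Now (S) is unsatisfied and unit — conflict.
Either choice for V ends in contradiction.
That branch fails; take P = false instead.
From the singleton clause (!T), T = false.
From the singleton clause (V), V = true.
From the singleton clause (U), U = true.
Now (!U) is unsatisfied and unit — conflict.
Either choice for P ends in contradiction.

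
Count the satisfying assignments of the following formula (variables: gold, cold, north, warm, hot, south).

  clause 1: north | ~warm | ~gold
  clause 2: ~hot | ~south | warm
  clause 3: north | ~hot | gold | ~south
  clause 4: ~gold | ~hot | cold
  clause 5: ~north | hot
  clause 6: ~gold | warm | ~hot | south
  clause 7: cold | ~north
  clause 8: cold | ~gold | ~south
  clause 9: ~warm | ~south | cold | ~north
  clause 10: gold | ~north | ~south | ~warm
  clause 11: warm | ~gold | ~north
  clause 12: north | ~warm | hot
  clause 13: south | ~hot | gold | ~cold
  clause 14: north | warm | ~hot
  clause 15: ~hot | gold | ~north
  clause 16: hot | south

6

There are 2^6 = 64 truth assignments over (gold, cold, north, warm, hot, south).
Split on warm. With warm = 1, the clauses containing warm are satisfied and ~warm drops from the rest; 3 of the 2^5 = 32 assignments to the other variables satisfy what remains.
With warm = 0, by the same count on the reduced clause set, 3 assignments work.
Total: 3 + 3 = 6.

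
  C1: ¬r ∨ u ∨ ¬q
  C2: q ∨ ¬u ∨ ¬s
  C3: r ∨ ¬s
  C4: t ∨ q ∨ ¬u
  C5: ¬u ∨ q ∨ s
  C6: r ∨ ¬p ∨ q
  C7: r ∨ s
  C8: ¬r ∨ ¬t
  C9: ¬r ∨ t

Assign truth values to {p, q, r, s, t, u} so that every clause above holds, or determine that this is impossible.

Case r = True:
Unit clause (¬t) forces t = False.
Now (t) is unsatisfied and unit — conflict.
Backtrack on r: now try r = False.
Unit clause (¬s) forces s = False.
Now (s) is unsatisfied and unit — conflict.
Either choice for r ends in contradiction.

UNSATISFIABLE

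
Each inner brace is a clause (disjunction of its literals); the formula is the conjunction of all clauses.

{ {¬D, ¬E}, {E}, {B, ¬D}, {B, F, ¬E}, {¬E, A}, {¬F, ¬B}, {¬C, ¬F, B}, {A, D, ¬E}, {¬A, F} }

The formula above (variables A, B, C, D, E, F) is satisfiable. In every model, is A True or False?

Suppose A = False.
Unit clause (E) forces E = True.
Now (¬E) is unsatisfied and unit — conflict.
So every satisfying assignment has A = True.

True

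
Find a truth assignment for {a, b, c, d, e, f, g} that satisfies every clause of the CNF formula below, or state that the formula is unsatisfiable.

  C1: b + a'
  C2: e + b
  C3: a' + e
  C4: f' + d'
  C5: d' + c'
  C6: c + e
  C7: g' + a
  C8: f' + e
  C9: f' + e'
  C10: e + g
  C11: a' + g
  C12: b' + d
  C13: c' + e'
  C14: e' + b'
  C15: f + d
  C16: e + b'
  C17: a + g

UNSATISFIABLE

Branch on b: set b = 1.
(d) alone gives d = 1.
(f') alone gives f = 0.
(c') alone gives c = 0.
(e) alone gives e = 1.
Now (e') is unsatisfied and unit — conflict.
That branch fails; take b = 0 instead.
(a') alone gives a = 0.
(e) alone gives e = 1.
(g') alone gives g = 0.
Now (g) is unsatisfied and unit — conflict.
Either choice for b ends in contradiction.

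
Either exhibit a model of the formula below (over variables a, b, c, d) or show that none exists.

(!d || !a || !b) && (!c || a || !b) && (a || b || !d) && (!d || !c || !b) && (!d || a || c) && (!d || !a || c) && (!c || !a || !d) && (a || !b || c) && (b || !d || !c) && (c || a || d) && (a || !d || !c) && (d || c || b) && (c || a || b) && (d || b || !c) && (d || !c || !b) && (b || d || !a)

a: true, b: true, c: false, d: false

Try d = false.
Try c = false.
Unit clause (a) forces a = true.
Unit clause (b) forces b = true.
This assignment satisfies each clause.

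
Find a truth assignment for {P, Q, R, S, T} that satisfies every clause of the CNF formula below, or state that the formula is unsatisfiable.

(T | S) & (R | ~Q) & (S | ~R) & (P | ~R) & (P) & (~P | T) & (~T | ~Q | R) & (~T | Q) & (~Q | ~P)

(P) alone gives P = 1.
(T) alone gives T = 1.
(Q) alone gives Q = 1.
Now (~Q) is unsatisfied and unit — conflict.

UNSATISFIABLE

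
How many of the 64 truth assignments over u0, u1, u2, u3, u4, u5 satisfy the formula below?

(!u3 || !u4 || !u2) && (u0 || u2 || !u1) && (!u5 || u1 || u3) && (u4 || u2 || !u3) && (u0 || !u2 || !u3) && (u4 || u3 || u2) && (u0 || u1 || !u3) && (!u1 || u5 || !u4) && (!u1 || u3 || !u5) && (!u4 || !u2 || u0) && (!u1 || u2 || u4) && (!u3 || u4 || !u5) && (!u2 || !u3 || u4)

10

There are 2^6 = 64 truth assignments over (u0, u1, u2, u3, u4, u5).
Split on u1. With u1 = true, the clauses containing u1 are satisfied and !u1 drops from the rest; 3 of the 2^5 = 32 assignments to the other variables satisfy what remains.
With u1 = false, by the same count on the reduced clause set, 7 assignments work.
Total: 3 + 7 = 10.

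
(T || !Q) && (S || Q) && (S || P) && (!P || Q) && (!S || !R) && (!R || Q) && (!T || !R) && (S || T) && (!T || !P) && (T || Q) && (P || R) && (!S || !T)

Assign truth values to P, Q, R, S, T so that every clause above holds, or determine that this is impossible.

UNSATISFIABLE

Suppose T = true.
Unit clause (!R) forces R = false.
Unit clause (!P) forces P = false.
That conflicts with the unit clause (P).
Backtrack on T: now try T = false.
Unit clause (!Q) forces Q = false.
That conflicts with the unit clause (Q).
Neither T = true nor T = false works.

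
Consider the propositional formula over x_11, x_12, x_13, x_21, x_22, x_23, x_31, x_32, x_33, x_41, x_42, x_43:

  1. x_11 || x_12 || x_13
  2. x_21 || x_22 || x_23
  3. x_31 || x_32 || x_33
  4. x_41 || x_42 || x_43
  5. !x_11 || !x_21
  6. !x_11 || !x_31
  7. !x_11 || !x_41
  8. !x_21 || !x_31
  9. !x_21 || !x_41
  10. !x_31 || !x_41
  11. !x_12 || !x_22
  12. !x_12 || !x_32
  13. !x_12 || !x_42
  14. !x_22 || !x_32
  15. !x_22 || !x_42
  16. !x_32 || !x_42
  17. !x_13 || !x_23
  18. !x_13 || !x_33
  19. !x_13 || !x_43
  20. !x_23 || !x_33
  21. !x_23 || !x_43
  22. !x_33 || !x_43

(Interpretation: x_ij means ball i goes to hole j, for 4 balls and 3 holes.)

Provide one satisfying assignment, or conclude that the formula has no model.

Case x_11 = false:
Case x_12 = true:
From the singleton clause (!x_22), x_22 = false.
From the singleton clause (!x_32), x_32 = false.
From the singleton clause (!x_42), x_42 = false.
Case x_21 = true:
From the singleton clause (!x_31), x_31 = false.
From the singleton clause (x_33), x_33 = true.
From the singleton clause (!x_41), x_41 = false.
From the singleton clause (x_43), x_43 = true.
But (!x_43) is also a unit clause — contradiction.
Undo x_21 and try x_21 = false.
From the singleton clause (x_23), x_23 = true.
From the singleton clause (!x_13), x_13 = false.
From the singleton clause (!x_33), x_33 = false.
From the singleton clause (x_31), x_31 = true.
From the singleton clause (!x_41), x_41 = false.
From the singleton clause (x_43), x_43 = true.
But (!x_43) is also a unit clause — contradiction.
Either choice for x_21 ends in contradiction.
Undo x_12 and try x_12 = false.
From the singleton clause (x_13), x_13 = true.
From the singleton clause (!x_23), x_23 = false.
From the singleton clause (!x_33), x_33 = false.
From the singleton clause (!x_43), x_43 = false.
Case x_21 = true:
From the singleton clause (!x_31), x_31 = false.
From the singleton clause (x_32), x_32 = true.
From the singleton clause (!x_41), x_41 = false.
From the singleton clause (x_42), x_42 = true.
But (!x_42) is also a unit clause — contradiction.
Undo x_21 and try x_21 = false.
From the singleton clause (x_22), x_22 = true.
From the singleton clause (!x_32), x_32 = false.
From the singleton clause (x_31), x_31 = true.
From the singleton clause (!x_41), x_41 = false.
From the singleton clause (x_42), x_42 = true.
But (!x_42) is also a unit clause — contradiction.
Either choice for x_21 ends in contradiction.
Either choice for x_12 ends in contradiction.
Undo x_11 and try x_11 = true.
From the singleton clause (!x_21), x_21 = false.
From the singleton clause (!x_31), x_31 = false.
From the singleton clause (!x_41), x_41 = false.
Case x_22 = true:
From the singleton clause (!x_12), x_12 = false.
From the singleton clause (!x_32), x_32 = false.
From the singleton clause (x_33), x_33 = true.
From the singleton clause (!x_42), x_42 = false.
From the singleton clause (x_43), x_43 = true.
But (!x_43) is also a unit clause — contradiction.
Undo x_22 and try x_22 = false.
From the singleton clause (x_23), x_23 = true.
From the singleton clause (!x_13), x_13 = false.
From the singleton clause (!x_33), x_33 = false.
From the singleton clause (x_32), x_32 = true.
From the singleton clause (!x_12), x_12 = false.
From the singleton clause (!x_42), x_42 = false.
From the singleton clause (x_43), x_43 = true.
But (!x_43) is also a unit clause — contradiction.
Either choice for x_22 ends in contradiction.
Either choice for x_11 ends in contradiction.

UNSATISFIABLE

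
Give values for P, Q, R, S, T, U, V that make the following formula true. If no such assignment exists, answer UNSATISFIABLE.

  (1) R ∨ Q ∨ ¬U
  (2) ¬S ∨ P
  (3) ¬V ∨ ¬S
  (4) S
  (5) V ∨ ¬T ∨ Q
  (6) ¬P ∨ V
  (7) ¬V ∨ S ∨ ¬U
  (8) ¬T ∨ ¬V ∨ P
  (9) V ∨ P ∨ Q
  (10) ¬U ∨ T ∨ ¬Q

The clause (S) is unit, so S = True.
The clause (P) is unit, so P = True.
The clause (¬V) is unit, so V = False.
That conflicts with the unit clause (V).

UNSATISFIABLE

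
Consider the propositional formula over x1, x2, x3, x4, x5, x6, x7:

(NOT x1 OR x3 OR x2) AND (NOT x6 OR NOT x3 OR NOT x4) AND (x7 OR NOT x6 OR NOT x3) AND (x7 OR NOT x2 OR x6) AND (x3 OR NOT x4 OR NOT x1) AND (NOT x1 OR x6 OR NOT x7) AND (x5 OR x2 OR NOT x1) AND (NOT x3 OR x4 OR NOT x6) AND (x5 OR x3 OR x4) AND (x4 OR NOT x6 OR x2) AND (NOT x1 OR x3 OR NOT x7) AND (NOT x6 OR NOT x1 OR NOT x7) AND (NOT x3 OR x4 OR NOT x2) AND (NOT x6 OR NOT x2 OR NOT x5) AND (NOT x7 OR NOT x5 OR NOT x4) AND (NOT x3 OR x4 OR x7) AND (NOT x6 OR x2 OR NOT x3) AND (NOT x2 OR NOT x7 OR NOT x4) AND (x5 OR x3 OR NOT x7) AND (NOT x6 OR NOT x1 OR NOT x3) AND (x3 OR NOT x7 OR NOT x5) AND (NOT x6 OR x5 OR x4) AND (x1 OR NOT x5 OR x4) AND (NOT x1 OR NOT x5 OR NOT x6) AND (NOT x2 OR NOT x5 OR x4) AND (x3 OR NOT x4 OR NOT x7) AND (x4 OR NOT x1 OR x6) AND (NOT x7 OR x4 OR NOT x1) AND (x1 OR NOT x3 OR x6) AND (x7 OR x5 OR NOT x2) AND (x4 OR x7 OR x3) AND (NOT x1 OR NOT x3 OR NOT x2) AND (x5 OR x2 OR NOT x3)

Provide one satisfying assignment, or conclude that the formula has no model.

Branch on x1: set x1 = false.
Branch on x5: set x5 = true.
From the singleton clause (x4), x4 = true.
From the singleton clause (NOT x7), x7 = false.
Branch on x6: set x6 = true.
From the singleton clause (NOT x3), x3 = false.
From the singleton clause (NOT x2), x2 = false.
All clauses are satisfied.

x1 ↦ false,  x2 ↦ false,  x3 ↦ false,  x4 ↦ true,  x5 ↦ true,  x6 ↦ true,  x7 ↦ false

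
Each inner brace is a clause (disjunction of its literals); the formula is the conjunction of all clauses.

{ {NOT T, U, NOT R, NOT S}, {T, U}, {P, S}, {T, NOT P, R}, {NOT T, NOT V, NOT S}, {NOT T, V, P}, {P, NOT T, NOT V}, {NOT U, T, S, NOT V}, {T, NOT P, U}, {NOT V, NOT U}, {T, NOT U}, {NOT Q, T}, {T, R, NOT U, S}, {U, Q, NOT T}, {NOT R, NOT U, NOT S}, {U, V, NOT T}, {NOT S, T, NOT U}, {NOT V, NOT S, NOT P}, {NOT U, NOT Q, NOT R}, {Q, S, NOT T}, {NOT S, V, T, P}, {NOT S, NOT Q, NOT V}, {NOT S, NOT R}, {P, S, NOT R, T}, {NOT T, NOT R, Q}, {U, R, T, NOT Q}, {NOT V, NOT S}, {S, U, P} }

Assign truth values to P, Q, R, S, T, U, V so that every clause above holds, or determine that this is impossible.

P: true,  Q: true,  R: false,  S: false,  T: true,  U: false,  V: true

Branch on T: set T = true.
Branch on P: set P = true.
Branch on V: set V = true.
(NOT S) alone gives S = false.
(NOT U) alone gives U = false.
(Q) alone gives Q = true.
No clause remains; R is free.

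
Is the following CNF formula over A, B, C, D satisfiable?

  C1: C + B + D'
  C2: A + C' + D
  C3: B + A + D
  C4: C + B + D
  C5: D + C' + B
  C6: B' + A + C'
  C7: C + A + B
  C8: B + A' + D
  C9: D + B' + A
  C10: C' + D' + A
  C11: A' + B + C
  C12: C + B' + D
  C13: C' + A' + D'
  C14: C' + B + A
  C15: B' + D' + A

Satisfiable

Try C = 1.
Try A = 1.
From the singleton clause (D'), D = 0.
From the singleton clause (B), B = 1.
All clauses are satisfied.
A satisfying assignment: A=1; B=1; C=1; D=0.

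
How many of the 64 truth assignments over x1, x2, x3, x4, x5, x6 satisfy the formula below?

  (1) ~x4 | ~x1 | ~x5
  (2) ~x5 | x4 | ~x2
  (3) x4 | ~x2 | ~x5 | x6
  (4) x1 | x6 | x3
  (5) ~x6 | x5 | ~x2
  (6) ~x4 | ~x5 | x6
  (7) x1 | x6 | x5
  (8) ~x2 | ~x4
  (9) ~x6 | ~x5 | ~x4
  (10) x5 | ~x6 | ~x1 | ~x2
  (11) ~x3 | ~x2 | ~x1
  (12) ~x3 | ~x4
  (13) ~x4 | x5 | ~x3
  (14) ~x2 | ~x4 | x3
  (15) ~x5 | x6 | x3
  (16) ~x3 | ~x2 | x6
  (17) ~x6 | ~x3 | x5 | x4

There are 2^6 = 64 truth assignments over (x1, x2, x3, x4, x5, x6).
Split on x5. With x5 = 1, the clauses containing x5 are satisfied and ~x5 drops from the rest; 6 of the 2^5 = 32 assignments to the other variables satisfy what remains.
With x5 = 0, by the same count on the reduced clause set, 8 assignments work.
(One model: x1=F, x2=F, x3=F, x4=F, x5=F, x6=T.)
Total: 6 + 8 = 14.

14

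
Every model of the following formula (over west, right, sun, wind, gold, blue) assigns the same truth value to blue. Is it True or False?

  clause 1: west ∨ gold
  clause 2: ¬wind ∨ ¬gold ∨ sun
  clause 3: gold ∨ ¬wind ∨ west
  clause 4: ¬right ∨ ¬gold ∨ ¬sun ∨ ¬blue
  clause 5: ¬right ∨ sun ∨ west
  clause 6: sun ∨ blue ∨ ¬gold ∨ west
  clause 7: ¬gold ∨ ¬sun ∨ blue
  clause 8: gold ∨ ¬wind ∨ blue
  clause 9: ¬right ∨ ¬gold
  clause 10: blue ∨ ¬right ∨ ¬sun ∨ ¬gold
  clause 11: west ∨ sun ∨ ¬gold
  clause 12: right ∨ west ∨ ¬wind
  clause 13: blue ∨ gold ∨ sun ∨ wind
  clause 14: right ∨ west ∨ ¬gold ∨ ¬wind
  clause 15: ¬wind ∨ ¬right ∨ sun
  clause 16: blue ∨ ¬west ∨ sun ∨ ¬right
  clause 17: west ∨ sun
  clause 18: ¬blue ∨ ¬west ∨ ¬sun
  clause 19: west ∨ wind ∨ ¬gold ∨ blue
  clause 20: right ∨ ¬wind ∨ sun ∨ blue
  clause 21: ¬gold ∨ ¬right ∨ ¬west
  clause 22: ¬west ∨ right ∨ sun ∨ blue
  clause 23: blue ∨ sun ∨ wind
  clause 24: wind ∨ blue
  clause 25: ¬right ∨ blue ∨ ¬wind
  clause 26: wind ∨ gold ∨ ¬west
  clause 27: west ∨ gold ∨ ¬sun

Suppose blue = False.
The clause (wind) is unit, so wind = True.
The clause (gold) is unit, so gold = True.
The clause (sun) is unit, so sun = True.
But (¬sun) is also a unit clause — contradiction.
So every satisfying assignment has blue = True.

True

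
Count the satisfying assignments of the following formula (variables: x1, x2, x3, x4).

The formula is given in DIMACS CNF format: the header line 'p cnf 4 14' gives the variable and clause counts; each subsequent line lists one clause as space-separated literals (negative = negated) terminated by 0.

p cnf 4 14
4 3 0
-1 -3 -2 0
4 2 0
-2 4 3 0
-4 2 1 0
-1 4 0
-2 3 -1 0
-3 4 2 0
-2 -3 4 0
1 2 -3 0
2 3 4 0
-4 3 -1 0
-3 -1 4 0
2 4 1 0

There are 2^4 = 16 truth assignments over (x1, x2, x3, x4).
Split on x1. With x1 = True, the clauses containing x1 are satisfied and ¬x1 drops from the rest; 1 of the 2^3 = 8 assignments to the other variables satisfy what remains.
With x1 = False, by the same count on the reduced clause set, 2 assignments work.
(One model: x1=F, x2=T, x3=F, x4=T.)
Total: 1 + 2 = 3.

3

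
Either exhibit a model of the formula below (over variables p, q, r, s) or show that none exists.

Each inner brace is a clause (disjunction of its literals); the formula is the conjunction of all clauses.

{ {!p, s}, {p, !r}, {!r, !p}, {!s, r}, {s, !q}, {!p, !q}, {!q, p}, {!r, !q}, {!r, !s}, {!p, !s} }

p: false, q: false, r: false, s: false

Suppose p = false.
The clause (!r) is unit, so r = false.
The clause (!s) is unit, so s = false.
The clause (!q) is unit, so q = false.
All clauses are satisfied.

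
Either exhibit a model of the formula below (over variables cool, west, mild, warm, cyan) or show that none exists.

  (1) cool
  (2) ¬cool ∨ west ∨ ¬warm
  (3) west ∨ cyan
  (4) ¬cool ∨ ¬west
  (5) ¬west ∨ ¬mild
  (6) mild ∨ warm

(cool) alone gives cool = True.
(¬west) alone gives west = False.
(¬warm) alone gives warm = False.
(cyan) alone gives cyan = True.
(mild) alone gives mild = True.
Every clause now holds.

cool=True; west=False; mild=True; warm=False; cyan=True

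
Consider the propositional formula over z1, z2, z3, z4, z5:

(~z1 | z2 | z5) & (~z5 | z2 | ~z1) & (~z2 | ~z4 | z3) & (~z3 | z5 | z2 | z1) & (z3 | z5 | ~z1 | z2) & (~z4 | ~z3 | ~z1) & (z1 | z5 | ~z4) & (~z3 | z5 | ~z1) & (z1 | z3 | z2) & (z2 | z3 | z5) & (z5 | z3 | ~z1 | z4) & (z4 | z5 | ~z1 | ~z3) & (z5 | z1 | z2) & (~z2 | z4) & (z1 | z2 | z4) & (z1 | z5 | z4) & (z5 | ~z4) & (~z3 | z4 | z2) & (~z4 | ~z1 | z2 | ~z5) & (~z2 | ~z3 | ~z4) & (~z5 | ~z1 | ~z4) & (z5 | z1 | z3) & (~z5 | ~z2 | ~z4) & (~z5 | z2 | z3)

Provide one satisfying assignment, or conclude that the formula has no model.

z1 ↦ 0; z2 ↦ 0; z3 ↦ 1; z4 ↦ 1; z5 ↦ 1

Try z2 = 0.
Try z1 = 0.
From the singleton clause (z3), z3 = 1.
From the singleton clause (z5), z5 = 1.
From the singleton clause (z4), z4 = 1.
Every clause now holds.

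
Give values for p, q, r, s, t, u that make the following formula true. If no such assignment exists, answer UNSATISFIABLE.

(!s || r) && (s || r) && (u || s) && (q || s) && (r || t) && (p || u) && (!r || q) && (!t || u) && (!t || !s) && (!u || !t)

Try s = false.
From the singleton clause (r), r = true.
From the singleton clause (u), u = true.
From the singleton clause (q), q = true.
From the singleton clause (!t), t = false.
Every clause is now satisfied; p is unconstrained.

p: false; q: true; r: true; s: false; t: false; u: true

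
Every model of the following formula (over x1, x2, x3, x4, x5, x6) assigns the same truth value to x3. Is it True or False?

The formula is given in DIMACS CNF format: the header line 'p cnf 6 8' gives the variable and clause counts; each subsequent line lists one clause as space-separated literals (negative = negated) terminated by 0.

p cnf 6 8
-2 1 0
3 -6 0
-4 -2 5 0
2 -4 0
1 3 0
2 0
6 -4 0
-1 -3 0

Suppose x3 = True.
Unit clause (x2) forces x2 = True.
Unit clause (x1) forces x1 = True.
But (¬x1) is also a unit clause — contradiction.
So every satisfying assignment has x3 = False.

False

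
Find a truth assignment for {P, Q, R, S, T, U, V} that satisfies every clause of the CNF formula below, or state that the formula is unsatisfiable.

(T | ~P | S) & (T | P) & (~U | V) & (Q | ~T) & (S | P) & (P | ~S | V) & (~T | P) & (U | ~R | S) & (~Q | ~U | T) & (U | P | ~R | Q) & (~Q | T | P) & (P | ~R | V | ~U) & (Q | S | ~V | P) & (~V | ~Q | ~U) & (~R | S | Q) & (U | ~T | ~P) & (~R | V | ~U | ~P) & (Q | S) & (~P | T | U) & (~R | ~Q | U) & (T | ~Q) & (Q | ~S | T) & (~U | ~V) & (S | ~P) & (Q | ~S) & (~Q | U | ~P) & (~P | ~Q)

UNSATISFIABLE

Try T = 1.
The clause (Q) is unit, so Q = 1.
The clause (P) is unit, so P = 1.
But (~P) is also a unit clause — contradiction.
So T must be the other value — set T = 0.
The clause (P) is unit, so P = 1.
The clause (S) is unit, so S = 1.
The clause (U) is unit, so U = 1.
The clause (V) is unit, so V = 1.
But (~V) is also a unit clause — contradiction.
Neither T = 1 nor T = 0 works.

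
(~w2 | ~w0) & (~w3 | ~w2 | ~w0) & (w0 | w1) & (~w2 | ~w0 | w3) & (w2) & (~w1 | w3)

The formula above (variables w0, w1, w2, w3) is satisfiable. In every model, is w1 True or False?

Suppose w1 = 0.
The clause (w0) is unit, so w0 = 1.
The clause (~w2) is unit, so w2 = 0.
That conflicts with the unit clause (w2).
So every satisfying assignment has w1 = True.

True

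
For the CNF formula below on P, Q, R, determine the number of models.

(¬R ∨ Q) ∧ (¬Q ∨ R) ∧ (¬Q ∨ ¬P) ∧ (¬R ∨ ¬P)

There are 2^3 = 8 truth assignments over (P, Q, R).
Check each against the 4 clauses (columns in the order P, Q, R):
  F F F  ✓ satisfies all
  F F T  ✗ fails (¬R ∨ Q)
  F T F  ✗ fails (¬Q ∨ R)
  F T T  ✓ satisfies all
  T F F  ✓ satisfies all
  T F T  ✗ fails (¬R ∨ Q)
  T T F  ✗ fails (¬Q ∨ R)
  T T T  ✗ fails (¬Q ∨ ¬P)
3 of the 8 rows are models.

3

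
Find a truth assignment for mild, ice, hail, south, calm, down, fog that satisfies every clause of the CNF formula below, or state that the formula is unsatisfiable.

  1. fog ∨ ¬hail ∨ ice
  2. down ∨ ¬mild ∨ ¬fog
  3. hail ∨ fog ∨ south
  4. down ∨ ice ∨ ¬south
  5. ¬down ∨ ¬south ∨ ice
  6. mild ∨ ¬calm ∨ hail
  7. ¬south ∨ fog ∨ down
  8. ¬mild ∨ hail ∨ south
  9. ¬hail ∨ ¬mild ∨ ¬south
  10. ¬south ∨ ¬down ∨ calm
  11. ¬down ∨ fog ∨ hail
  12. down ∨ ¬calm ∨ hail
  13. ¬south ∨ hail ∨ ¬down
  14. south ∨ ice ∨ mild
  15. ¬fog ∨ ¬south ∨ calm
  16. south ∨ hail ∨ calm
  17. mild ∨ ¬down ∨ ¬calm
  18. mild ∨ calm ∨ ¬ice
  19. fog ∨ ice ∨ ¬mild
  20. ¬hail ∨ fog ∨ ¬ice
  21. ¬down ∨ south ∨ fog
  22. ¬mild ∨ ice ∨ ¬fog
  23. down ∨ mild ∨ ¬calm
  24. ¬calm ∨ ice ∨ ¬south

mild=True,  ice=True,  hail=True,  south=False,  calm=False,  down=True,  fog=True

Branch on fog: set fog = True.
Branch on down: set down = True.
Branch on south: set south = False.
Branch on mild: set mild = True.
From the singleton clause (hail), hail = True.
From the singleton clause (ice), ice = True.
Every clause is now satisfied; calm is unconstrained.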